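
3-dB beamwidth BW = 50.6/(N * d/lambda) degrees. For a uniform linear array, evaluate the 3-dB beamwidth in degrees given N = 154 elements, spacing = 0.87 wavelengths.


BW = 50.6 / (154 * 0.87) = 50.6 / 133.98 = 0.38

0.38 deg


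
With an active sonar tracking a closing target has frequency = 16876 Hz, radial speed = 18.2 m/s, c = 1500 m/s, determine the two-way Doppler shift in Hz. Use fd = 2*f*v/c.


fd = 2*f*v/c = 2 * 16876 * 18.2 / 1500 = 409.52

409.52 Hz


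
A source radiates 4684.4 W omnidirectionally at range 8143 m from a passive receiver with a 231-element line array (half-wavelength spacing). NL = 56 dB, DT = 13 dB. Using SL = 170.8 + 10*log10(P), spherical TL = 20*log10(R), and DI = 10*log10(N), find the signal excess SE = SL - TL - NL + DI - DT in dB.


Step 1: SL = 170.8 + 10*log10(4684.4) = 207.51 dB
Step 2: TL = 20*log10(8143) = 78.22 dB
Step 3: DI = 10*log10(231) = 23.64 dB
Step 4: SE = SL - TL - NL + DI - DT = 207.51 - 78.22 - 56 + 23.64 - 13 = 83.93

83.93 dB


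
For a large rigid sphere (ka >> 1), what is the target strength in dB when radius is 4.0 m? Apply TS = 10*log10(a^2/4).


TS = 10*log10(4.0^2 / 4) = 10*log10(4.0) = 6.02

6.02 dB


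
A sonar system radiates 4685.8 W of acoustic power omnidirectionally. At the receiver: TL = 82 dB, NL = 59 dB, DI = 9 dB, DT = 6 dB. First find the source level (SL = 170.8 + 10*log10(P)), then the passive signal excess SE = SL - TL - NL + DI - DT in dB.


Step 1: SL = 170.8 + 10*log10(4685.8) = 207.51 dB
Step 2: SE = SL - TL - NL + DI - DT = 207.51 - 82 - 59 + 9 - 6 = 69.51

69.51 dB


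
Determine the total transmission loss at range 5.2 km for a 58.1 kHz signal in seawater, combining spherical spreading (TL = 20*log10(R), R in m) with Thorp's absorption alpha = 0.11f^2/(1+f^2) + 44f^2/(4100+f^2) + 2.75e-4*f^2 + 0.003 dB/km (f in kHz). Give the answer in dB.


Step 1 (Thorp): alpha = 0.11*3375.61/(1+3375.61) + 44*3375.61/(4100+3375.61) + 2.75e-4*3375.61 + 0.003 = 20.9095 dB/km
Step 2: TL_spread = 20*log10(5200) = 74.32 dB
Step 3: TL_abs = alpha*R = 20.9095 * 5.2 = 108.73 dB
Step 4: TL_total = 74.32 + 108.73 = 183.05

183.05 dB


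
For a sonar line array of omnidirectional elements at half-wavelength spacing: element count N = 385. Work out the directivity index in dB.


25.85 dB


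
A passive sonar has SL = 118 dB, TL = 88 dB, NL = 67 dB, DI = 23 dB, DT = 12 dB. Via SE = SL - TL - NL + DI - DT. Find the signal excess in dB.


SE = SL - TL - NL + DI - DT = 118 - 88 - 67 + 23 - 12 = -26

-26 dB


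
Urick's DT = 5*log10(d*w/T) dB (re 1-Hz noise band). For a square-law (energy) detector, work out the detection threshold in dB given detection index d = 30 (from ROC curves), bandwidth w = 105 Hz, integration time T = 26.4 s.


DT = 5*log10(d*w/T) = 5*log10(30 * 105 / 26.4) = 5*log10(119.32) = 10.38

10.38 dB


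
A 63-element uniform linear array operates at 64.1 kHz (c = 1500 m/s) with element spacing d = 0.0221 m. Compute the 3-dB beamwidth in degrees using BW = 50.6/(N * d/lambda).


Step 1: lambda = 1500/64100 = 0.0234 m
Step 2: d/lambda = 0.0221/0.0234 = 0.9444
Step 3: BW = 50.6/(N * d/lambda) = 50.6/(63 * 0.9444) = 0.85

0.85 deg


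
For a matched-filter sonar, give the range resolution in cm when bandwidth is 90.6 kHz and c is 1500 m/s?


dR = c/(2*BW) = 1500 / (2 * 90.6e3) = 0.0083 m = 0.83 cm

0.83 cm


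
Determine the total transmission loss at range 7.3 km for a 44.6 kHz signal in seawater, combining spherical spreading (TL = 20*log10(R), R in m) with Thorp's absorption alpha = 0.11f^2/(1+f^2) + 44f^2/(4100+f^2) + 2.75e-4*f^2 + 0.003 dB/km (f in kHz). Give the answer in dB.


187.01 dB


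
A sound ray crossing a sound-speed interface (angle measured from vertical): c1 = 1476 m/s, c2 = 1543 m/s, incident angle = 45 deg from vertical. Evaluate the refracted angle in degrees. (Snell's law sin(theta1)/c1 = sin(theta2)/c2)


sin(theta2) = (c2/c1)*sin(theta1) = (1543/1476)*sin(45 deg) = 0.7392
theta2 = arcsin(0.7392) = 47.66

47.66 deg


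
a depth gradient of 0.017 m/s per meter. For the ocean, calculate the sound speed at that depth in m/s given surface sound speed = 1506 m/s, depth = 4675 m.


c = 1506 + 0.017 * 4675 = 1585.475

1585.475 m/s


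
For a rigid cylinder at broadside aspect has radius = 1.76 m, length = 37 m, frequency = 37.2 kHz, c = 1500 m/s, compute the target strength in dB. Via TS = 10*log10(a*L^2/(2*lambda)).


lambda = 1500/37200 = 0.04032 m
TS = 10*log10(1.76*37^2/(2*0.04032)) = 44.75

44.75 dB


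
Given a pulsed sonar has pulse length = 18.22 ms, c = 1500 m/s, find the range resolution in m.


dR = c*tau/2 = 1500 * 18.22e-3 / 2 = 13.665

13.665 m


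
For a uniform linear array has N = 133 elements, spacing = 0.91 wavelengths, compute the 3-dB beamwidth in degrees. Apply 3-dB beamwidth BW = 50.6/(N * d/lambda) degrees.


0.42 deg


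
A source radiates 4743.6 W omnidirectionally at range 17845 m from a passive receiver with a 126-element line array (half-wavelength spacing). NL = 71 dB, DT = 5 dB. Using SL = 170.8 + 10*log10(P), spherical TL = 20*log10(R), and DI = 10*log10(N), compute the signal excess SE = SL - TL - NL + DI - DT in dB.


Step 1: SL = 170.8 + 10*log10(4743.6) = 207.56 dB
Step 2: TL = 20*log10(17845) = 85.03 dB
Step 3: DI = 10*log10(126) = 21.0 dB
Step 4: SE = SL - TL - NL + DI - DT = 207.56 - 85.03 - 71 + 21.0 - 5 = 67.53

67.53 dB


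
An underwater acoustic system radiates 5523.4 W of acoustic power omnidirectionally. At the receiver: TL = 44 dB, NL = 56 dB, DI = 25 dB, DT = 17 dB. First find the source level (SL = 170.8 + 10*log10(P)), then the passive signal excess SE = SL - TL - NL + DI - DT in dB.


Step 1: SL = 170.8 + 10*log10(5523.4) = 208.22 dB
Step 2: SE = SL - TL - NL + DI - DT = 208.22 - 44 - 56 + 25 - 17 = 116.22

116.22 dB


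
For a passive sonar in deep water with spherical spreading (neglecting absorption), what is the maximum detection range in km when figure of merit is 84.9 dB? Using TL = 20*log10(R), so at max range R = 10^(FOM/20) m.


17.58 km


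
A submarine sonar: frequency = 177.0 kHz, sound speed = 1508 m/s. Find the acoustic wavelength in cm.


lambda = c/f = 1508 / 177000 = 0.0085 m = 0.85 cm

0.85 cm


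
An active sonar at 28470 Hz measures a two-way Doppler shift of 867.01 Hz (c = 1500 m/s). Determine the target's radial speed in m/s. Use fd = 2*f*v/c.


From fd = 2*f*v/c, v = c*fd/(2*f) = 1500 * 867.01 / (2*28470) = 22.84

22.84 m/s


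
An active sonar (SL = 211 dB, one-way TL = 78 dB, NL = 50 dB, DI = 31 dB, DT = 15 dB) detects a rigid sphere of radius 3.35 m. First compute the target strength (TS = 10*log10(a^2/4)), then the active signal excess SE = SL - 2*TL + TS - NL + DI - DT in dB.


Step 1: TS = 10*log10(3.35^2/4) = 4.48 dB
Step 2: SE = SL - 2*TL + TS - NL + DI - DT = 211 - 2*78 + (4.48) - 50 + 31 - 15 = 25.48

25.48 dB


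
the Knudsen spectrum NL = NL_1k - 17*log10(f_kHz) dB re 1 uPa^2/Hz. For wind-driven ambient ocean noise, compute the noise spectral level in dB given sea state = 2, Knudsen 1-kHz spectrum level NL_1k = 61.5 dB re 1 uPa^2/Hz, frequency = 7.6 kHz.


NL = NL_1k - 17*log10(f_kHz) = 61.5 - 17*log10(7.6) = 61.5 - (14.97) = 46.53

46.53 dB


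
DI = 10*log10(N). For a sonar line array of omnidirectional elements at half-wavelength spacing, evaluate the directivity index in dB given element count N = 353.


DI = 10*log10(353) = 25.48

25.48 dB


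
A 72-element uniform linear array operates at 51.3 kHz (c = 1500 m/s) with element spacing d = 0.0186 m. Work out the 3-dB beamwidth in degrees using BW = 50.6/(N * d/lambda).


Step 1: lambda = 1500/51300 = 0.02924 m
Step 2: d/lambda = 0.0186/0.02924 = 0.6361
Step 3: BW = 50.6/(N * d/lambda) = 50.6/(72 * 0.6361) = 1.1

1.1 deg


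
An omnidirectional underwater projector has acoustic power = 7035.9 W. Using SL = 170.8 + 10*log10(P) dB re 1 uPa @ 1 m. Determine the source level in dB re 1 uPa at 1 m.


SL = 170.8 + 10*log10(7035.9) = 170.8 + 38.47 = 209.27

209.27 dB


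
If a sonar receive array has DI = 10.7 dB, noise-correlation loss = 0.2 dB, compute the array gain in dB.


10.5 dB


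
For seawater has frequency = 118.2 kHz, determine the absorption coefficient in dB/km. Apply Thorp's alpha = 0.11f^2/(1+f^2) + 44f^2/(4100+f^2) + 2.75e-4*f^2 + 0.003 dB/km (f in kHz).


f^2 = 13971.24
alpha = 0.11*13971.24/(1+13971.24) + 44*13971.24/(4100+13971.24) + 2.75e-4*13971.24 + 0.003 = 37.972

37.972 dB/km


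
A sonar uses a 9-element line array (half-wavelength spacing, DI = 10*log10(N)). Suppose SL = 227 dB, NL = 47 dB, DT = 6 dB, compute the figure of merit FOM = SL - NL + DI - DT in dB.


Step 1: DI = 10*log10(9) = 9.54 dB
Step 2: FOM = SL - NL + DI - DT = 227 - 47 + 9.54 - 6 = 183.54

183.54 dB


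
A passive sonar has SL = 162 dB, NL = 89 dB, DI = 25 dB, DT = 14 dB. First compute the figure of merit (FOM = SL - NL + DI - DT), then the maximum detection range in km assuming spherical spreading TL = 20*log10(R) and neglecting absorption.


Step 1: FOM = SL - NL + DI - DT = 162 - 89 + 25 - 14 = 84 dB
Step 2: at max range FOM = TL = 20*log10(R), so R = 10^(84/20) = 15848.93 m = 15.85 km

15.85 km


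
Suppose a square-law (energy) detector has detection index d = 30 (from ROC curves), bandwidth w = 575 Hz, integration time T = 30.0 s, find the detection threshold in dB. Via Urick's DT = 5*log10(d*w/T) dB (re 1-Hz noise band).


DT = 5*log10(d*w/T) = 5*log10(30 * 575 / 30.0) = 5*log10(575.0) = 13.8

13.8 dB


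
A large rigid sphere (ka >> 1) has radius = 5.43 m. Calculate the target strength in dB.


8.68 dB


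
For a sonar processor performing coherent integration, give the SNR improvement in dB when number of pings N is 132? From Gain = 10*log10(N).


21.21 dB


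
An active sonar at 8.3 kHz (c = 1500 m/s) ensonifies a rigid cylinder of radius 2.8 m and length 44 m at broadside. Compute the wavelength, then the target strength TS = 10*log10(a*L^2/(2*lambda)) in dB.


Step 1: lambda = c/f = 1500/8300 = 0.18072 m
Step 2: TS = 10*log10(a*L^2/(2*lambda)) = 10*log10(2.8*44^2/(2*0.18072)) = 41.76

41.76 dB


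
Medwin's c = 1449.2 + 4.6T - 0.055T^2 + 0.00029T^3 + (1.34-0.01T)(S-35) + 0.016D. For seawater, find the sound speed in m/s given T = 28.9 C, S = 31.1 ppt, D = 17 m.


1539.38 m/s


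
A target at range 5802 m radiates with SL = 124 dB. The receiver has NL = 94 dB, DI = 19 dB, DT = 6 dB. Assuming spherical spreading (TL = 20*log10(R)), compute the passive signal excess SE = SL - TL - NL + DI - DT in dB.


Step 1: TL = 20*log10(5802) = 75.27 dB
Step 2: SE = 124 - 75.27 - 94 + 19 - 6 = -32.27

-32.27 dB


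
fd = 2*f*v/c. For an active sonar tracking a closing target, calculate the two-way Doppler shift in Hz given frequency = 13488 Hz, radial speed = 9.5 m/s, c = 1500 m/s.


fd = 2*f*v/c = 2 * 13488 * 9.5 / 1500 = 170.85

170.85 Hz


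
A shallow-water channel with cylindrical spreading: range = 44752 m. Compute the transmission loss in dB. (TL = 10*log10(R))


TL = 10*log10(44752) = 46.51

46.51 dB


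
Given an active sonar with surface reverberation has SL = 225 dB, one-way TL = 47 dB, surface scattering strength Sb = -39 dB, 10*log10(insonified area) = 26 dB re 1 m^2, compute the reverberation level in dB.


RL = SL - 2*TL + Sb + 10*log10(A) = 225 - 2*47 + (-39) + 26 = 118

118 dB


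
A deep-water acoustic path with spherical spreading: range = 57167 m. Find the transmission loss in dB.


95.14 dB


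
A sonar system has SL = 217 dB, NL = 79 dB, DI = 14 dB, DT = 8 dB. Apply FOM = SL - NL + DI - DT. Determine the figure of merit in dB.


FOM = SL - NL + DI - DT = 217 - 79 + 14 - 8 = 144

144 dB


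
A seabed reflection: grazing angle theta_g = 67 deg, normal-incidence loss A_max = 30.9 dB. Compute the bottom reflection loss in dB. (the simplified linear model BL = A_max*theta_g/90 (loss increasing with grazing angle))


23.0 dB


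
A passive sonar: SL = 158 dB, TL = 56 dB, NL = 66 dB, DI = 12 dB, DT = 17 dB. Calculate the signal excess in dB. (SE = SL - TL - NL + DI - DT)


31 dB


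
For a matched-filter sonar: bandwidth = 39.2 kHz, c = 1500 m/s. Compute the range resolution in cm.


dR = c/(2*BW) = 1500 / (2 * 39.2e3) = 0.0191 m = 1.91 cm

1.91 cm


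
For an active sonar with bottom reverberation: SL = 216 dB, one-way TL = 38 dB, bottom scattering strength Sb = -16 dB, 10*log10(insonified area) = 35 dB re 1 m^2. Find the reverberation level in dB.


RL = SL - 2*TL + Sb + 10*log10(A) = 216 - 2*38 + (-16) + 35 = 159

159 dB


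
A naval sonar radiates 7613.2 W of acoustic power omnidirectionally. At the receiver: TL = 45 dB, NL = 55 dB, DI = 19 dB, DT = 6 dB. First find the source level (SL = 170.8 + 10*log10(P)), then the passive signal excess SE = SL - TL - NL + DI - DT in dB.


Step 1: SL = 170.8 + 10*log10(7613.2) = 209.62 dB
Step 2: SE = SL - TL - NL + DI - DT = 209.62 - 45 - 55 + 19 - 6 = 122.62

122.62 dB


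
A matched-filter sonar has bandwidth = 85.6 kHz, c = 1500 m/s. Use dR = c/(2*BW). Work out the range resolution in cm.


dR = c/(2*BW) = 1500 / (2 * 85.6e3) = 0.0088 m = 0.88 cm

0.88 cm


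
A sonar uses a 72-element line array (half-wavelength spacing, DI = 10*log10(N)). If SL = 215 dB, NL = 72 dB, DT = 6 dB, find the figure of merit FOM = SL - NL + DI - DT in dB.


Step 1: DI = 10*log10(72) = 18.57 dB
Step 2: FOM = SL - NL + DI - DT = 215 - 72 + 18.57 - 6 = 155.57

155.57 dB


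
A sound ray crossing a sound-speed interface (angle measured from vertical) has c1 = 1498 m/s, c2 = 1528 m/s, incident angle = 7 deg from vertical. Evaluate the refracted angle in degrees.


sin(theta2) = (c2/c1)*sin(theta1) = (1528/1498)*sin(7 deg) = 0.12431
theta2 = arcsin(0.12431) = 7.14

7.14 deg


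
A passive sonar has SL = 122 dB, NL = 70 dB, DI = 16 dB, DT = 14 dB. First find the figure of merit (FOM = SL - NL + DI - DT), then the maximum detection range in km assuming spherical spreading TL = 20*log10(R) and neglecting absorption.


Step 1: FOM = SL - NL + DI - DT = 122 - 70 + 16 - 14 = 54 dB
Step 2: at max range FOM = TL = 20*log10(R), so R = 10^(54/20) = 501.19 m = 0.5 km

0.5 km


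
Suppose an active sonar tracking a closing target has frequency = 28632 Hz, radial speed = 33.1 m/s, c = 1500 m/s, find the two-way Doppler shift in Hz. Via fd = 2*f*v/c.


1263.63 Hz


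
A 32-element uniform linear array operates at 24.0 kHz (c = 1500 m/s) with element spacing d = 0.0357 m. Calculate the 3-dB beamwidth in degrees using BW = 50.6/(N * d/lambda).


Step 1: lambda = 1500/24000 = 0.0625 m
Step 2: d/lambda = 0.0357/0.0625 = 0.5712
Step 3: BW = 50.6/(N * d/lambda) = 50.6/(32 * 0.5712) = 2.77

2.77 deg


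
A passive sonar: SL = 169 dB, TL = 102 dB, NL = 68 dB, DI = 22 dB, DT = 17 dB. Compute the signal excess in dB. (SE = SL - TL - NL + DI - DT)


4 dB


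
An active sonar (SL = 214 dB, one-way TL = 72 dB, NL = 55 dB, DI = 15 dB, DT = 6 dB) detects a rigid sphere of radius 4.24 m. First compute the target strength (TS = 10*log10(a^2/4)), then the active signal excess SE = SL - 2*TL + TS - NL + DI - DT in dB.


Step 1: TS = 10*log10(4.24^2/4) = 6.53 dB
Step 2: SE = SL - 2*TL + TS - NL + DI - DT = 214 - 2*72 + (6.53) - 55 + 15 - 6 = 30.53

30.53 dB


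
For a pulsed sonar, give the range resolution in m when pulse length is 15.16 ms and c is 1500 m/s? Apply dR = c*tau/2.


dR = c*tau/2 = 1500 * 15.16e-3 / 2 = 11.37

11.37 m


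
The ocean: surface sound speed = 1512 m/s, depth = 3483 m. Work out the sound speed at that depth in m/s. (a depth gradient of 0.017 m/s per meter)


1571.211 m/s


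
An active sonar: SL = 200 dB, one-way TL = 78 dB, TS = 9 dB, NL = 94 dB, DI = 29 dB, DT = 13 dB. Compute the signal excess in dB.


-25 dB


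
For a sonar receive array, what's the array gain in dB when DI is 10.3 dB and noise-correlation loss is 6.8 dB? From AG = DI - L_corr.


AG = DI - L_corr = 10.3 - 6.8 = 3.5

3.5 dB


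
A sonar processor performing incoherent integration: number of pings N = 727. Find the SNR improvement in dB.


14.31 dB


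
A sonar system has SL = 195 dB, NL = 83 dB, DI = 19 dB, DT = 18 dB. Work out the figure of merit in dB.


FOM = SL - NL + DI - DT = 195 - 83 + 19 - 18 = 113

113 dB


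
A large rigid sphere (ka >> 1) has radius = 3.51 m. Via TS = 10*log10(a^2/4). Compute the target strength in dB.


TS = 10*log10(3.51^2 / 4) = 10*log10(3.080025) = 4.89

4.89 dB


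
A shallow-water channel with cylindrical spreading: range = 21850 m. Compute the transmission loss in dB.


TL = 10*log10(21850) = 43.39

43.39 dB


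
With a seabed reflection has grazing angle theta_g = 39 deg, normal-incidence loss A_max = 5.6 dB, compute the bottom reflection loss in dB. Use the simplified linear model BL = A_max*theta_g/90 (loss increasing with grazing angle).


2.43 dB


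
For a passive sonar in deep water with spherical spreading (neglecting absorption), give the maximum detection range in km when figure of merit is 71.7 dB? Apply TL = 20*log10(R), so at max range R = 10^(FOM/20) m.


3.85 km


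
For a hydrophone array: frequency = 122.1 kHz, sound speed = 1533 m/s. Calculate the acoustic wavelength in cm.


lambda = c/f = 1533 / 122100 = 0.0126 m = 1.26 cm

1.26 cm


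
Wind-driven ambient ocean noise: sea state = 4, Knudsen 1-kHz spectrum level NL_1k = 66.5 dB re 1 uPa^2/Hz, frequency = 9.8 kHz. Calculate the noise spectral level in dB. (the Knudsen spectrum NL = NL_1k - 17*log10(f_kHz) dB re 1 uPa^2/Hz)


49.65 dB


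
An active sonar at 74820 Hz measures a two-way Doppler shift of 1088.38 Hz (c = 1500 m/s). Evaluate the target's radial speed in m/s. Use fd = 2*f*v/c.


From fd = 2*f*v/c, v = c*fd/(2*f) = 1500 * 1088.38 / (2*74820) = 10.91

10.91 m/s


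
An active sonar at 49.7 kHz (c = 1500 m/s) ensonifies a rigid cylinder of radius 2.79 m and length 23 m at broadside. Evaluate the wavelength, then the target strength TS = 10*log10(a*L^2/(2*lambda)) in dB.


Step 1: lambda = c/f = 1500/49700 = 0.03018 m
Step 2: TS = 10*log10(a*L^2/(2*lambda)) = 10*log10(2.79*23^2/(2*0.03018)) = 43.88

43.88 dB


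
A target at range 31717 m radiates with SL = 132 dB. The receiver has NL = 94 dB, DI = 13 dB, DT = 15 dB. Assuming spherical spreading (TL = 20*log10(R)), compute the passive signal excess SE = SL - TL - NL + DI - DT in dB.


Step 1: TL = 20*log10(31717) = 90.03 dB
Step 2: SE = 132 - 90.03 - 94 + 13 - 15 = -54.03

-54.03 dB


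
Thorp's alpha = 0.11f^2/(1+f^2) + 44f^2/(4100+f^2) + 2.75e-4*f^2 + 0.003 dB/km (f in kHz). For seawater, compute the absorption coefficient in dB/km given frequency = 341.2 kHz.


f^2 = 116417.44
alpha = 0.11*116417.44/(1+116417.44) + 44*116417.44/(4100+116417.44) + 2.75e-4*116417.44 + 0.003 = 74.631

74.631 dB/km


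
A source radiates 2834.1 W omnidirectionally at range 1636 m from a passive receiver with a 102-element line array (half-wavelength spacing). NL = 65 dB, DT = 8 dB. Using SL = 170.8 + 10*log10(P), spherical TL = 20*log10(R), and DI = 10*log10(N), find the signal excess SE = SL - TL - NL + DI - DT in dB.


Step 1: SL = 170.8 + 10*log10(2834.1) = 205.32 dB
Step 2: TL = 20*log10(1636) = 64.28 dB
Step 3: DI = 10*log10(102) = 20.09 dB
Step 4: SE = SL - TL - NL + DI - DT = 205.32 - 64.28 - 65 + 20.09 - 8 = 88.13

88.13 dB


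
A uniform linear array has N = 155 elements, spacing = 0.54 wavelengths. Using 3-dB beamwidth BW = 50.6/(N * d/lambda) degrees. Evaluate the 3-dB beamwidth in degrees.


BW = 50.6 / (155 * 0.54) = 50.6 / 83.7 = 0.6

0.6 deg


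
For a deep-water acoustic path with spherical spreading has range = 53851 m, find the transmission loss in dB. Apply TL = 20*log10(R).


TL = 20*log10(53851) = 94.62

94.62 dB


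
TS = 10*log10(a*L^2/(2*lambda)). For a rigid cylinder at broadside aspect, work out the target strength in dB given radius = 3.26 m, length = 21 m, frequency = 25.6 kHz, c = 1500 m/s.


lambda = 1500/25600 = 0.05859 m
TS = 10*log10(3.26*21^2/(2*0.05859)) = 40.89

40.89 dB


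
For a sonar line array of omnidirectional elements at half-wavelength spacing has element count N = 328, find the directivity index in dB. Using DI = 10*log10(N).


DI = 10*log10(328) = 25.16

25.16 dB


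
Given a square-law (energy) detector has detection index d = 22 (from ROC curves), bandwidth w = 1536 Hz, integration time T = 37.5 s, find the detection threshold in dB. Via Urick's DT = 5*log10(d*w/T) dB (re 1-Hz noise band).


14.77 dB


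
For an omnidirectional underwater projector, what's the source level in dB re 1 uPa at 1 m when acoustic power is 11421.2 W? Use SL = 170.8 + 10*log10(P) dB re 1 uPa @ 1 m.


SL = 170.8 + 10*log10(11421.2) = 170.8 + 40.58 = 211.38

211.38 dB


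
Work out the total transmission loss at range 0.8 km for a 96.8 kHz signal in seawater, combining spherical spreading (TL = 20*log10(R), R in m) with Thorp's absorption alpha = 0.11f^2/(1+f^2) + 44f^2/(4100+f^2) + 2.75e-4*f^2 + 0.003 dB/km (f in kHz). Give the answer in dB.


84.7 dB


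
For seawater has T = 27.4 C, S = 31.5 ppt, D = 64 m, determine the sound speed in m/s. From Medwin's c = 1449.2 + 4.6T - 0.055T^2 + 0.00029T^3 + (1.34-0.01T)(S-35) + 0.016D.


c = 1449.2 + 4.6*27.4 - 0.055*27.4^2 + 0.00029*27.4^3 + (1.34 - 0.01*27.4)*(31.5 - 35) + 0.016*64 = 1537.21

1537.21 m/s


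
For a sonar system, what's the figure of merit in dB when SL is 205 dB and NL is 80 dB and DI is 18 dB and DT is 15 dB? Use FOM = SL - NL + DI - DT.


FOM = SL - NL + DI - DT = 205 - 80 + 18 - 15 = 128

128 dB


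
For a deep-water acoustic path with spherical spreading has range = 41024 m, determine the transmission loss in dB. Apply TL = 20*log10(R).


TL = 20*log10(41024) = 92.26

92.26 dB


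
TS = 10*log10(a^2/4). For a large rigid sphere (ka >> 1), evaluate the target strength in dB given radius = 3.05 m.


TS = 10*log10(3.05^2 / 4) = 10*log10(2.325625) = 3.67

3.67 dB


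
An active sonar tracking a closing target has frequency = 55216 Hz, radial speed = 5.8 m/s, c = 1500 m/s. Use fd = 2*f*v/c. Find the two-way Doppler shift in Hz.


427.0 Hz


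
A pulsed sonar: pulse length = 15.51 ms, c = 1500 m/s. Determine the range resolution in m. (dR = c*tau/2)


11.6325 m


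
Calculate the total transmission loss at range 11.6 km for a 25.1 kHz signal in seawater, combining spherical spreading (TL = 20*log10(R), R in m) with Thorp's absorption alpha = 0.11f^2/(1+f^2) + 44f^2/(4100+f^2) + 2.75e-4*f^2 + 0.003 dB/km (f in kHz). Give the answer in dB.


Step 1 (Thorp): alpha = 0.11*630.01/(1+630.01) + 44*630.01/(4100+630.01) + 2.75e-4*630.01 + 0.003 = 6.1466 dB/km
Step 2: TL_spread = 20*log10(11600) = 81.29 dB
Step 3: TL_abs = alpha*R = 6.1466 * 11.6 = 71.3 dB
Step 4: TL_total = 81.29 + 71.3 = 152.59

152.59 dB


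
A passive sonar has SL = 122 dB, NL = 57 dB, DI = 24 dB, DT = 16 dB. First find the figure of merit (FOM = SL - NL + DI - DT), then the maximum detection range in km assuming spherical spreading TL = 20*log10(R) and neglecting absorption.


Step 1: FOM = SL - NL + DI - DT = 122 - 57 + 24 - 16 = 73 dB
Step 2: at max range FOM = TL = 20*log10(R), so R = 10^(73/20) = 4466.84 m = 4.47 km

4.47 km


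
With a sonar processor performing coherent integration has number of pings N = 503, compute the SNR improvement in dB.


27.02 dB


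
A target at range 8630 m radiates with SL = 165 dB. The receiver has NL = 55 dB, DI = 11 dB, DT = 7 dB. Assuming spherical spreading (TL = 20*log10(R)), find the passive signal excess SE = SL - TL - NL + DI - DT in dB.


35.28 dB


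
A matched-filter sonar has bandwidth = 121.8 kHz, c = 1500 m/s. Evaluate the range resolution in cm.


dR = c/(2*BW) = 1500 / (2 * 121.8e3) = 0.0062 m = 0.62 cm

0.62 cm


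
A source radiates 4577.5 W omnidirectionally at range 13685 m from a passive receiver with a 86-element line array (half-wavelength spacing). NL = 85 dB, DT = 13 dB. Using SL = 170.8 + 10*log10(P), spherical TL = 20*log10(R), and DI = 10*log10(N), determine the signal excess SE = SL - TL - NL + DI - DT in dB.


Step 1: SL = 170.8 + 10*log10(4577.5) = 207.41 dB
Step 2: TL = 20*log10(13685) = 82.72 dB
Step 3: DI = 10*log10(86) = 19.34 dB
Step 4: SE = SL - TL - NL + DI - DT = 207.41 - 82.72 - 85 + 19.34 - 13 = 46.03

46.03 dB


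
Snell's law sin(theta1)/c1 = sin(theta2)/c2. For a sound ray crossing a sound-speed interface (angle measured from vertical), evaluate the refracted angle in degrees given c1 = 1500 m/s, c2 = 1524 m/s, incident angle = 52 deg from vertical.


sin(theta2) = (c2/c1)*sin(theta1) = (1524/1500)*sin(52 deg) = 0.80062
theta2 = arcsin(0.80062) = 53.19

53.19 deg


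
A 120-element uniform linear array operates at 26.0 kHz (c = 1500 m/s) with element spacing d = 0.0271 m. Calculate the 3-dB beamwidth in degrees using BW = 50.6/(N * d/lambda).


Step 1: lambda = 1500/26000 = 0.05769 m
Step 2: d/lambda = 0.0271/0.05769 = 0.4698
Step 3: BW = 50.6/(N * d/lambda) = 50.6/(120 * 0.4698) = 0.9

0.9 deg


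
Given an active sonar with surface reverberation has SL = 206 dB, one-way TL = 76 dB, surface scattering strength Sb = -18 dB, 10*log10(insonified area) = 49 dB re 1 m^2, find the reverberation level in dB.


RL = SL - 2*TL + Sb + 10*log10(A) = 206 - 2*76 + (-18) + 49 = 85

85 dB


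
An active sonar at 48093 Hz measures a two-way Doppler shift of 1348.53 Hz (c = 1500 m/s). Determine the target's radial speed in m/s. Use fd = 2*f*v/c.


From fd = 2*f*v/c, v = c*fd/(2*f) = 1500 * 1348.53 / (2*48093) = 21.03

21.03 m/s


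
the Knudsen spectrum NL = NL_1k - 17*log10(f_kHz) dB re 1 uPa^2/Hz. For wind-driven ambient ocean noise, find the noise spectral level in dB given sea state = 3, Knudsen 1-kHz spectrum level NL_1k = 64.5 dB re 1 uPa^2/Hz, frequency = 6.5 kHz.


50.68 dB


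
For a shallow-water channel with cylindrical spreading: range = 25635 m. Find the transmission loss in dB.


TL = 10*log10(25635) = 44.09

44.09 dB


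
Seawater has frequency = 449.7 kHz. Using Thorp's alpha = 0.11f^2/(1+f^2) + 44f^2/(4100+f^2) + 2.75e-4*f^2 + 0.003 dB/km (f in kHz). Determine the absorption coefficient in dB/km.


f^2 = 202230.09
alpha = 0.11*202230.09/(1+202230.09) + 44*202230.09/(4100+202230.09) + 2.75e-4*202230.09 + 0.003 = 98.852

98.852 dB/km


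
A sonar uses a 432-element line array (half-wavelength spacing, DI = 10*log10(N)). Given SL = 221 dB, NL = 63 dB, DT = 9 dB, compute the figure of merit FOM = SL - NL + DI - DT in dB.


175.35 dB


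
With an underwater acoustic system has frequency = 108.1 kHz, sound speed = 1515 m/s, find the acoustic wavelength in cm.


1.4 cm


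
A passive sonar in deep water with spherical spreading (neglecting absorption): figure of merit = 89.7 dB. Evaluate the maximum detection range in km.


At max range FOM = TL, so 20*log10(R) = 89.7
R = 10^(89.7/20) = 30549.21 m = 30.55 km

30.55 km


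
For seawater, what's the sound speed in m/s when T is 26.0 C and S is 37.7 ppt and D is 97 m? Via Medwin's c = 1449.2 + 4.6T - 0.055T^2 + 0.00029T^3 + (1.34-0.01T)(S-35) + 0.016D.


c = 1449.2 + 4.6*26.0 - 0.055*26.0^2 + 0.00029*26.0^3 + (1.34 - 0.01*26.0)*(37.7 - 35) + 0.016*97 = 1541.19

1541.19 m/s


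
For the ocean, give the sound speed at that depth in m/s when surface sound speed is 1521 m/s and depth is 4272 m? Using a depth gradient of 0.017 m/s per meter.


c = 1521 + 0.017 * 4272 = 1593.624

1593.624 m/s


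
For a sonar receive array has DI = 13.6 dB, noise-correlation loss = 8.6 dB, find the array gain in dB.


AG = DI - L_corr = 13.6 - 8.6 = 5.0

5.0 dB


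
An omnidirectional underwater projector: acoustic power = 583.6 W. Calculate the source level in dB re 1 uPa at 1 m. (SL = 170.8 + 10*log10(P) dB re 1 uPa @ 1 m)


SL = 170.8 + 10*log10(583.6) = 170.8 + 27.66 = 198.46

198.46 dB


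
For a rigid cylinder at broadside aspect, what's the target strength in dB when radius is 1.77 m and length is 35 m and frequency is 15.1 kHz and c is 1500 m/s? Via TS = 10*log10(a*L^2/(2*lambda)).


lambda = 1500/15100 = 0.09934 m
TS = 10*log10(1.77*35^2/(2*0.09934)) = 40.38

40.38 dB


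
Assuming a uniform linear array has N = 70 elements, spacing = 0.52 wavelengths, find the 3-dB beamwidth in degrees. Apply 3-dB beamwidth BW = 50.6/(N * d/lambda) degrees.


1.39 deg


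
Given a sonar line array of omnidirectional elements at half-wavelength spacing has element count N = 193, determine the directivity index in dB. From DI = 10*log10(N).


DI = 10*log10(193) = 22.86

22.86 dB


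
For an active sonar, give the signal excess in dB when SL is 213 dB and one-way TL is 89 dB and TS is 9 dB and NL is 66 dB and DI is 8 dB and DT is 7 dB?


-21 dB


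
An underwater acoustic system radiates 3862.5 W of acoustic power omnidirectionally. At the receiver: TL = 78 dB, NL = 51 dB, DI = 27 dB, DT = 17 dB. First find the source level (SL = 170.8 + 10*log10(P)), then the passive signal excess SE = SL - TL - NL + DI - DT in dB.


Step 1: SL = 170.8 + 10*log10(3862.5) = 206.67 dB
Step 2: SE = SL - TL - NL + DI - DT = 206.67 - 78 - 51 + 27 - 17 = 87.67

87.67 dB


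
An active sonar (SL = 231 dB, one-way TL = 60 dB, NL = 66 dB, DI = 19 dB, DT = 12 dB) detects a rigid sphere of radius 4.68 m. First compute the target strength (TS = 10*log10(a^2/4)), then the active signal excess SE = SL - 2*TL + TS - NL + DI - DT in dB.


Step 1: TS = 10*log10(4.68^2/4) = 7.38 dB
Step 2: SE = SL - 2*TL + TS - NL + DI - DT = 231 - 2*60 + (7.38) - 66 + 19 - 12 = 59.38

59.38 dB


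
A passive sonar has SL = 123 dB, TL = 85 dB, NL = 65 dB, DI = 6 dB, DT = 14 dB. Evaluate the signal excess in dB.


-35 dB


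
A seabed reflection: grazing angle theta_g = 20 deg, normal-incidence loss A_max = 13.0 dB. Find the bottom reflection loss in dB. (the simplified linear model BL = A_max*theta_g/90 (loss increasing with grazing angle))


2.89 dB


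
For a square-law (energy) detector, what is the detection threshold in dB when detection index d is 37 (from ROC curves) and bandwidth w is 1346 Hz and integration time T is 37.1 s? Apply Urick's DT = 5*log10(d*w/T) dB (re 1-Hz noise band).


15.64 dB


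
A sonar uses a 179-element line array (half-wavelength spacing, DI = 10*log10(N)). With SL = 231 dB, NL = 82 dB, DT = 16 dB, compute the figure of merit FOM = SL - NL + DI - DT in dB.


Step 1: DI = 10*log10(179) = 22.53 dB
Step 2: FOM = SL - NL + DI - DT = 231 - 82 + 22.53 - 16 = 155.53

155.53 dB


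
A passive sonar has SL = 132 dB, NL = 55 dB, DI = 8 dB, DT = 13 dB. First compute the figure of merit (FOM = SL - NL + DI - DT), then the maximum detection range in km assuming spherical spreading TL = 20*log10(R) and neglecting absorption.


Step 1: FOM = SL - NL + DI - DT = 132 - 55 + 8 - 13 = 72 dB
Step 2: at max range FOM = TL = 20*log10(R), so R = 10^(72/20) = 3981.07 m = 3.98 km

3.98 km


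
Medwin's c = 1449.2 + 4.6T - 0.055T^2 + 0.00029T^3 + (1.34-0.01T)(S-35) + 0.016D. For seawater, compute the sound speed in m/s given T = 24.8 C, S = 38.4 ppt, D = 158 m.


c = 1449.2 + 4.6*24.8 - 0.055*24.8^2 + 0.00029*24.8^3 + (1.34 - 0.01*24.8)*(38.4 - 35) + 0.016*158 = 1540.12

1540.12 m/s


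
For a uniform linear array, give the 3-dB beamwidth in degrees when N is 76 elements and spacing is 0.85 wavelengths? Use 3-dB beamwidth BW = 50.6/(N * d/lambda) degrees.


0.78 deg


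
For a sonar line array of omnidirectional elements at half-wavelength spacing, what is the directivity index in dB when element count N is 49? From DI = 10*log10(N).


DI = 10*log10(49) = 16.9

16.9 dB


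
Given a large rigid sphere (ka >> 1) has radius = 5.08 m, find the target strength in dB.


8.1 dB


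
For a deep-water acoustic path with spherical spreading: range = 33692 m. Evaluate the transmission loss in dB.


TL = 20*log10(33692) = 90.55

90.55 dB


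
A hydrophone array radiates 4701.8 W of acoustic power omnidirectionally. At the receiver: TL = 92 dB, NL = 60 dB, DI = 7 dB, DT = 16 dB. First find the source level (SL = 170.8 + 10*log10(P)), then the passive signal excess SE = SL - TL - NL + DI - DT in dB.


Step 1: SL = 170.8 + 10*log10(4701.8) = 207.52 dB
Step 2: SE = SL - TL - NL + DI - DT = 207.52 - 92 - 60 + 7 - 16 = 46.52

46.52 dB


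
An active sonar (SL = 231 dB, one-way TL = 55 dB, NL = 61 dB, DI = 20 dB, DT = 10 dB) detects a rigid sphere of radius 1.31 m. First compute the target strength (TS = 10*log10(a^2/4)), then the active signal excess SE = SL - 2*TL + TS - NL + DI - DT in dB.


Step 1: TS = 10*log10(1.31^2/4) = -3.68 dB
Step 2: SE = SL - 2*TL + TS - NL + DI - DT = 231 - 2*55 + (-3.68) - 61 + 20 - 10 = 66.32

66.32 dB


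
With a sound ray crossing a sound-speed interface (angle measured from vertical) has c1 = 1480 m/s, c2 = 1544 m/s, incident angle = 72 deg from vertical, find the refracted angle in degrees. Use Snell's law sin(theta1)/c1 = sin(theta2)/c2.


sin(theta2) = (c2/c1)*sin(theta1) = (1544/1480)*sin(72 deg) = 0.99218
theta2 = arcsin(0.99218) = 82.83

82.83 deg


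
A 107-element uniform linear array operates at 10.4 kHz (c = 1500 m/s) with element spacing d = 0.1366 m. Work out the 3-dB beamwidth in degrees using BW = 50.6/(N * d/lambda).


Step 1: lambda = 1500/10400 = 0.14423 m
Step 2: d/lambda = 0.1366/0.14423 = 0.9471
Step 3: BW = 50.6/(N * d/lambda) = 50.6/(107 * 0.9471) = 0.5

0.5 deg


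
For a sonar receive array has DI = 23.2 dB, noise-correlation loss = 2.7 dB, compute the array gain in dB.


20.5 dB


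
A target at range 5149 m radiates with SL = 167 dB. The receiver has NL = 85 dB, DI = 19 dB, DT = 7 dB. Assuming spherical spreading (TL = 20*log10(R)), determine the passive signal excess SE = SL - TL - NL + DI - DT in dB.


Step 1: TL = 20*log10(5149) = 74.23 dB
Step 2: SE = 167 - 74.23 - 85 + 19 - 7 = 19.77

19.77 dB


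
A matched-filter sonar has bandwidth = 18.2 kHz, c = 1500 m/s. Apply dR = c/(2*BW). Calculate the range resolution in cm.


4.12 cm


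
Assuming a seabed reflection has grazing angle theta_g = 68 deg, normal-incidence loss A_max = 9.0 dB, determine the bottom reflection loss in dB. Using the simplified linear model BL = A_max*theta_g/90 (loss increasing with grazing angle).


BL = A_max * theta_g / 90 = 9.0 * 68 / 90 = 6.8

6.8 dB


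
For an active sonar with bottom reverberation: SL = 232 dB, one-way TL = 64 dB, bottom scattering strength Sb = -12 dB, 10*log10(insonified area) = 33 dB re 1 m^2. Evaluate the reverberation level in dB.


RL = SL - 2*TL + Sb + 10*log10(A) = 232 - 2*64 + (-12) + 33 = 125

125 dB


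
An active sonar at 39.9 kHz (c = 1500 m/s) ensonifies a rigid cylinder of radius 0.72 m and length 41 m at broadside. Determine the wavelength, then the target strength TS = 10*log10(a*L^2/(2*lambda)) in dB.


Step 1: lambda = c/f = 1500/39900 = 0.03759 m
Step 2: TS = 10*log10(a*L^2/(2*lambda)) = 10*log10(0.72*41^2/(2*0.03759)) = 42.07

42.07 dB


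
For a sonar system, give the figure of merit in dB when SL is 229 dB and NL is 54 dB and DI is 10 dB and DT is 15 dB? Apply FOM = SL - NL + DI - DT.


FOM = SL - NL + DI - DT = 229 - 54 + 10 - 15 = 170

170 dB


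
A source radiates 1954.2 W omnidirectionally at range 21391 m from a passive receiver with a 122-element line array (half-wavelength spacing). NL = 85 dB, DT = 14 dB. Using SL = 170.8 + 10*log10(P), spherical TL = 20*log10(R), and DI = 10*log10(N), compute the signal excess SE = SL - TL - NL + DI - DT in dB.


38.97 dB


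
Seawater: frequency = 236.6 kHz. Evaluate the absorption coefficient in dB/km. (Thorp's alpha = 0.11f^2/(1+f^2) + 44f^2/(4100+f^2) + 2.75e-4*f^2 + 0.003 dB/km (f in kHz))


56.505 dB/km


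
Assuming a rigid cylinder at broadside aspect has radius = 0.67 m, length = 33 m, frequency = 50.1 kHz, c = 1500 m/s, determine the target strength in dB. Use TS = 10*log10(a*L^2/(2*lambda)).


40.86 dB


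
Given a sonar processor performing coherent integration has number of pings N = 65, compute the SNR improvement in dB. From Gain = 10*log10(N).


Gain = 10*log10(65) = 18.13

18.13 dB


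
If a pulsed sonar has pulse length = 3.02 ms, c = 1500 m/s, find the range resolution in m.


2.265 m


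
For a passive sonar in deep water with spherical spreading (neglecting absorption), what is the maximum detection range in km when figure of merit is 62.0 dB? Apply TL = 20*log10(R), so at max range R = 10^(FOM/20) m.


At max range FOM = TL, so 20*log10(R) = 62.0
R = 10^(62.0/20) = 1258.93 m = 1.26 km

1.26 km


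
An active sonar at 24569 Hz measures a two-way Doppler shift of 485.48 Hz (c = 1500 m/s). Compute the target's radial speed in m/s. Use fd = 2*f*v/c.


14.82 m/s


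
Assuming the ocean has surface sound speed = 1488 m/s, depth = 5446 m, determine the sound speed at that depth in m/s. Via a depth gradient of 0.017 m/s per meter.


1580.582 m/s


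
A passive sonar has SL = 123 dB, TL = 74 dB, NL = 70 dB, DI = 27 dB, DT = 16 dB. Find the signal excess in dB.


SE = SL - TL - NL + DI - DT = 123 - 74 - 70 + 27 - 16 = -10

-10 dB


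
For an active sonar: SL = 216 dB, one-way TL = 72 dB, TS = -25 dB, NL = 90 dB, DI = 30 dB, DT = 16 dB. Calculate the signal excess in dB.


-29 dB


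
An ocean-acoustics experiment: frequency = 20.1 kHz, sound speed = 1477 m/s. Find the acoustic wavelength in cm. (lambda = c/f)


lambda = c/f = 1477 / 20100 = 0.0735 m = 7.35 cm

7.35 cm


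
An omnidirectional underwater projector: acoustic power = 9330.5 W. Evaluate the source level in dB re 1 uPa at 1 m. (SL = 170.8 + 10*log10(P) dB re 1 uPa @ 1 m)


SL = 170.8 + 10*log10(9330.5) = 170.8 + 39.7 = 210.5

210.5 dB


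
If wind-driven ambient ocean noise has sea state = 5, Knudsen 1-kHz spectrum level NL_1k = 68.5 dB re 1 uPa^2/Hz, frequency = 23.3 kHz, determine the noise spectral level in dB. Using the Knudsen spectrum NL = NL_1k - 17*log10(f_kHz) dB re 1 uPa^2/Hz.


NL = NL_1k - 17*log10(f_kHz) = 68.5 - 17*log10(23.3) = 68.5 - (23.25) = 45.25

45.25 dB


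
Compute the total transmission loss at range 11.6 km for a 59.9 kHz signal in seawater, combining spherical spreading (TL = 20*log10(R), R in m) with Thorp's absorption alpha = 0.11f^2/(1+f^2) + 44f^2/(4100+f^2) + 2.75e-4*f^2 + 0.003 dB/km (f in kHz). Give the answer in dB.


Step 1 (Thorp): alpha = 0.11*3588.01/(1+3588.01) + 44*3588.01/(4100+3588.01) + 2.75e-4*3588.01 + 0.003 = 21.6346 dB/km
Step 2: TL_spread = 20*log10(11600) = 81.29 dB
Step 3: TL_abs = alpha*R = 21.6346 * 11.6 = 250.96 dB
Step 4: TL_total = 81.29 + 250.96 = 332.25

332.25 dB


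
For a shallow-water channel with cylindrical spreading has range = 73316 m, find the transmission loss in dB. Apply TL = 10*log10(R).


TL = 10*log10(73316) = 48.65

48.65 dB


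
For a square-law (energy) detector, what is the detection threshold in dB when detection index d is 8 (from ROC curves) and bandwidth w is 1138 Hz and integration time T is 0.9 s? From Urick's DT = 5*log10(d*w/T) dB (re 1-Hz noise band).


DT = 5*log10(d*w/T) = 5*log10(8 * 1138 / 0.9) = 5*log10(10115.56) = 20.02

20.02 dB


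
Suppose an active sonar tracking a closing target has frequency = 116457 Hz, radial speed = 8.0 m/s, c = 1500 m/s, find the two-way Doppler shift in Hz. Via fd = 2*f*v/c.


1242.21 Hz


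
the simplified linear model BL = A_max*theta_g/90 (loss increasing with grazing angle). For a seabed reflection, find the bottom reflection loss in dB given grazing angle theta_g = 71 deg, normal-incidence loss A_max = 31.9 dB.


BL = A_max * theta_g / 90 = 31.9 * 71 / 90 = 25.17

25.17 dB


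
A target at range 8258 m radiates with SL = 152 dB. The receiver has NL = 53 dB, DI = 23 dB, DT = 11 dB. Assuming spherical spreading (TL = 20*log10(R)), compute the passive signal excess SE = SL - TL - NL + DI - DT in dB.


Step 1: TL = 20*log10(8258) = 78.34 dB
Step 2: SE = 152 - 78.34 - 53 + 23 - 11 = 32.66

32.66 dB
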